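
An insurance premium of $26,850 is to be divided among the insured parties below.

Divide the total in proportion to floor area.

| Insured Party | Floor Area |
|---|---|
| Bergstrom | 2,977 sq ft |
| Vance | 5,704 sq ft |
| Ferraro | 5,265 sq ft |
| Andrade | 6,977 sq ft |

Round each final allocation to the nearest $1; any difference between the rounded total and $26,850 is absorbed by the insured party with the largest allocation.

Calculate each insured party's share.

Combined floor area = 20,923.
Proportional shares: Bergstrom 2,977/20,923 × $26,850 = 3,820.31; Vance 5,704/20,923 × $26,850 = 7,319.81; Ferraro 5,265/20,923 × $26,850 = 6,756.45; Andrade 6,977/20,923 × $26,850 = 8,953.42.
At nearest $1: Bergstrom $3,820; Vance $7,320; Ferraro $6,756; Andrade $8,953. Sum = $26,849.
Difference $26,850 − $26,849 = +$1 applied to largest allocation (Andrade): Andrade becomes $8,954.

Bergstrom: $3,820 · Vance: $7,320 · Ferraro: $6,756 · Andrade: $8,954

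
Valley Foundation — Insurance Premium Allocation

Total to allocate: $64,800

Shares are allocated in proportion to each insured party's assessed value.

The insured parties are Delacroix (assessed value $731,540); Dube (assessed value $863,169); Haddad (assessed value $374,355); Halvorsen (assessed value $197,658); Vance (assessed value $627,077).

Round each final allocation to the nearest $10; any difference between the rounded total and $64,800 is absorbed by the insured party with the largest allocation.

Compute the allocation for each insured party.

Sum of assessed value: 2,793,799.
Proportional shares: Delacroix 731,540/2,793,799 × $64,800 = 16,967.50; Dube 863,169/2,793,799 × $64,800 = 20,020.54; Haddad 374,355/2,793,799 × $64,800 = 8,682.87; Halvorsen 197,658/2,793,799 × $64,800 = 4,584.52; Vance 627,077/2,793,799 × $64,800 = 14,544.56.
Rounded to nearest $10: Delacroix $16,970; Dube $20,020; Haddad $8,680; Halvorsen $4,580; Vance $14,540. Sum = $64,790.
Difference $64,800 − $64,790 = +$10 applied to largest allocation (Dube): Dube becomes $20,030.

Delacroix: $16,970 | Dube: $20,030 | Haddad: $8,680 | Halvorsen: $4,580 | Vance: $14,540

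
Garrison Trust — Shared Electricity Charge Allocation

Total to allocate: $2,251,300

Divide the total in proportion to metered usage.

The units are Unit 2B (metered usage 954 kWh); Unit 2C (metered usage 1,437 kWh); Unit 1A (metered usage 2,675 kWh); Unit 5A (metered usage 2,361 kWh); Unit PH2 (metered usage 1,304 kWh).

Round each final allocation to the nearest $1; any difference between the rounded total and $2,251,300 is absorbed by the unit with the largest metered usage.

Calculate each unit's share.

Total metered usage = 8,731.
Unrounded shares: Unit 2B 954/8,731 × $2,251,300 = 245,990.17; Unit 2C 1,437/8,731 × $2,251,300 = 370,532.37; Unit 1A 2,675/8,731 × $2,251,300 = 689,752.32; Unit 5A 2,361/8,731 × $2,251,300 = 608,787.00; Unit PH2 1,304/8,731 × $2,251,300 = 336,238.14.
Rounded to nearest $1: Unit 2B $245,990; Unit 2C $370,532; Unit 1A $689,752; Unit 5A $608,787; Unit PH2 $336,238. Sum = $2,251,299.
Difference $2,251,300 − $2,251,299 = +$1 applied to largest metered usage (Unit 1A): Unit 1A becomes $689,753.

Unit 2B: $245,990 | Unit 2C: $370,532 | Unit 1A: $689,753 | Unit 5A: $608,787 | Unit PH2: $336,238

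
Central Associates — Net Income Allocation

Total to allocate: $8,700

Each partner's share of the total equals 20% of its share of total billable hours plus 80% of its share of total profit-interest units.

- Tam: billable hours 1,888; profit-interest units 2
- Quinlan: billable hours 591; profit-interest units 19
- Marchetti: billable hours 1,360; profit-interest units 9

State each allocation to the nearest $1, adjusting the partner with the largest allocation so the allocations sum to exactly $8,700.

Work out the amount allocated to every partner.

Billable hours total 3,839; profit-interest units total 30.
Blended shares (20% billable hours + 80% profit-interest units): Tam 0.1517; Quinlan 0.5375; Marchetti 0.3109.
Pro-rata amounts: Tam 1,319.72; Quinlan 4,675.87; Marchetti 2,704.41.
After rounding ($1): Tam $1,320; Quinlan $4,676; Marchetti $2,704. Sum = $8,700.
Sum already equals the total — no adjustment.

Tam: $1,320 · Quinlan: $4,676 · Marchetti: $2,704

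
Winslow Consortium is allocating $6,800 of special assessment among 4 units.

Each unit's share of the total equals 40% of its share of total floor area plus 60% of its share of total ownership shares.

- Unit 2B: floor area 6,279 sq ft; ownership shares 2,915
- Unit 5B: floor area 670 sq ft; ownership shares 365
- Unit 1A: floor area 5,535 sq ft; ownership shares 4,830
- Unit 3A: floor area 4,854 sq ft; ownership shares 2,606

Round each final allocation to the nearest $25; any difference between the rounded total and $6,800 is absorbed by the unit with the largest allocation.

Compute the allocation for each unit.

Unit 2B: $2,100; Unit 5B: $250; Unit 1A: $2,700; Unit 3A: $1,750

Totals — floor area 17,338, ownership shares 10,716.
Combined weights (40% floor area + 60% ownership shares): Unit 2B 0.3081; Unit 5B 0.0359; Unit 1A 0.3981; Unit 3A 0.2579.
Unrounded shares: Unit 2B 2,094.91; Unit 5B 244.08; Unit 1A 2,707.31; Unit 3A 1,753.71.
After rounding ($25): Unit 2B $2,100; Unit 5B $250; Unit 1A $2,700; Unit 3A $1,750. Sum = $6,800.
Sum already equals the total — no adjustment.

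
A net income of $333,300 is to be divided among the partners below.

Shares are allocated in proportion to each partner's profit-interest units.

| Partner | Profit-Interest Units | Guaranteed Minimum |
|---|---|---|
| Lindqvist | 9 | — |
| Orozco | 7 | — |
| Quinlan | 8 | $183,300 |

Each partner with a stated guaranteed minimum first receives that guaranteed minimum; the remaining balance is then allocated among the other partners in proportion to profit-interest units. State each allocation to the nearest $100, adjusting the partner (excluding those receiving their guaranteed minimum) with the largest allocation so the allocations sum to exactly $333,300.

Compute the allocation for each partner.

Minimums first: Quinlan $183,300. Residual $150,000.
Residual split over remaining profit-interest units 16: Lindqvist 84,375.00 → $84,400; Orozco 65,625.00 → $65,600.

Lindqvist: $84,400 | Orozco: $65,600 | Quinlan: $183,300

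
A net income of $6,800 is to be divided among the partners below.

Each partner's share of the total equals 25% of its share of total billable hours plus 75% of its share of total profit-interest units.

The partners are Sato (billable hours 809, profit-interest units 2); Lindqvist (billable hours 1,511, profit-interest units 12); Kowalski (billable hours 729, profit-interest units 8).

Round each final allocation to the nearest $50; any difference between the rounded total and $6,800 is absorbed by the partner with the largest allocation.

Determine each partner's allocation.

Sato: $900 · Lindqvist: $3,650 · Kowalski: $2,250

Totals — billable hours 3,049, profit-interest units 22.
Combined weights (25% billable hours + 75% profit-interest units): Sato 0.1345; Lindqvist 0.5330; Kowalski 0.3325.
Raw shares: Sato 914.70; Lindqvist 3,624.29; Kowalski 2,261.01.
At nearest $50: Sato $900; Lindqvist $3,600; Kowalski $2,250. Sum = $6,750.
Difference $6,800 − $6,750 = +$50 applied to largest allocation (Lindqvist): Lindqvist becomes $3,650.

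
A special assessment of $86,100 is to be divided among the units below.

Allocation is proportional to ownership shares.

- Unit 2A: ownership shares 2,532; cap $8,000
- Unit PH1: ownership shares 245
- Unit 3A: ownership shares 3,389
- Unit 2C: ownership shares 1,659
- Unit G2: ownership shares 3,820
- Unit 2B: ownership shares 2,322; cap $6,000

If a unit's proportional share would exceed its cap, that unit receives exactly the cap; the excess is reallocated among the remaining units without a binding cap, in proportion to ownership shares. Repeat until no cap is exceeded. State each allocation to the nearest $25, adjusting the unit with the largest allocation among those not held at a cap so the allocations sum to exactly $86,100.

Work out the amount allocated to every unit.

Unit 2A: $8,000 · Unit PH1: $1,950 · Unit 3A: $26,825 · Unit 2C: $13,125 · Unit G2: $30,200 · Unit 2B: $6,000

Sum of ownership shares: 13,967.
Pro-rata shares before constraints: Unit 2A 15,608.59; Unit PH1 1,510.31; Unit 3A 20,891.59; Unit 2C 10,226.96; Unit G2 23,548.51; Unit 2B 14,314.04.
Held at cap: Unit 2A ($8,000), Unit 2B ($6,000); balance $72,100 reallocated over remaining ownership shares 9,113.
Shares after redistribution: Unit PH1 1,938.38 → $1,950; Unit 3A 26,813.00 → $26,825; Unit 2C 13,125.63 → $13,125; Unit G2 30,222.98 → $30,225.
Rounding difference −$25 applied to Unit G2 → $30,200.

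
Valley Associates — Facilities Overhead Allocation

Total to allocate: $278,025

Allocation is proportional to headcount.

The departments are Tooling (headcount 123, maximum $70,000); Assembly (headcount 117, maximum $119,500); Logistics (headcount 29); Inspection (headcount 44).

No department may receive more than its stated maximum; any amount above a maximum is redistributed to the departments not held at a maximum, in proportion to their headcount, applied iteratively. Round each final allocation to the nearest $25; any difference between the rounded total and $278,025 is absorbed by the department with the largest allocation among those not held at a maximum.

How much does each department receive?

Tooling: $70,000; Assembly: $119,500; Logistics: $35,175; Inspection: $53,350

Total headcount = 313.
Proportional shares (ignoring caps): Tooling 109,255.83; Assembly 103,926.28; Logistics 25,759.50; Inspection 39,083.39.
Held at cap: Tooling ($70,000); remaining pool $208,025 reallocated over remaining headcount 190.
Held at cap: Assembly ($119,500); remaining pool $88,525 reallocated over remaining headcount 73.
Shares after redistribution: Logistics 35,167.47 → $35,175; Inspection 53,357.53 → $53,350.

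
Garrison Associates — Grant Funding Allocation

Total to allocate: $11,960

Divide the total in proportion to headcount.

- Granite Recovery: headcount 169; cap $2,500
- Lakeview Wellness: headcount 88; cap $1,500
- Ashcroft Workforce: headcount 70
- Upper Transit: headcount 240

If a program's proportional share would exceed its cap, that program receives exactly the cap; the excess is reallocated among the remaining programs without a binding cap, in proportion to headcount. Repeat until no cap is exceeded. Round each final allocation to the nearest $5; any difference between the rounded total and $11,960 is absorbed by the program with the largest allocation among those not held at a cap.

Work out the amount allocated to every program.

Total headcount = 567.
Pro-rata shares before constraints: Granite Recovery 3,564.80; Lakeview Wellness 1,856.23; Ashcroft Workforce 1,476.54; Upper Transit 5,062.43.
Cap binds for Granite Recovery ($2,500), Lakeview Wellness ($1,500); residual $7,960 reallocated over remaining headcount 310.
Remaining shares: Ashcroft Workforce 1,797.42 → $1,795; Upper Transit 6,162.58 → $6,165.

Granite Recovery: $2,500 · Lakeview Wellness: $1,500 · Ashcroft Workforce: $1,795 · Upper Transit: $6,165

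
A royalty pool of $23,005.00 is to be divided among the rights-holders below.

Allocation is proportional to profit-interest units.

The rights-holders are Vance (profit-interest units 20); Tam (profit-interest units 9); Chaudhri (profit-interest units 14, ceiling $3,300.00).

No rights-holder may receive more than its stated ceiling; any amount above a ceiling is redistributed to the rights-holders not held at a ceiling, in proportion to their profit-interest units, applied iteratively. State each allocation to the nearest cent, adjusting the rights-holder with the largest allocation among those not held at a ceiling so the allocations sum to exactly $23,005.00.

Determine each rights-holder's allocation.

Vance: $13,589.66 | Tam: $6,115.34 | Chaudhri: $3,300.00

Total profit-interest units = 43.
Unconstrained shares: Vance 10,700.0000; Tam 4,815.0000; Chaudhri 7,490.0000.
Held at cap: Chaudhri ($3,300.00); remaining pool $19,705.00 reallocated over remaining profit-interest units 29.
Redistributed shares: Vance 13,589.6552 → $13,589.66; Tam 6,115.3448 → $6,115.34.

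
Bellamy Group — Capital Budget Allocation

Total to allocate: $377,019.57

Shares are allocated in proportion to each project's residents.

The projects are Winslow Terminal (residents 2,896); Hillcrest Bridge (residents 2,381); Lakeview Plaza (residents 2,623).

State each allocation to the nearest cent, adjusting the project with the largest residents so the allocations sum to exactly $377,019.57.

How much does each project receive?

Residents total: 2,896 + 2,381 + 2,623 = 7,900.
Proportional shares: Winslow Terminal 138,208.6930; Hillcrest Bridge 113,630.83496; Lakeview Plaza 125,180.0420.
At nearest cent: Winslow Terminal $138,208.69; Hillcrest Bridge $113,630.83; Lakeview Plaza $125,180.04. Sum = $377,019.56.
Difference $377,019.57 − $377,019.56 = +$0.01 applied to largest residents (Winslow Terminal): Winslow Terminal becomes $138,208.70.

Winslow Terminal: $138,208.70 · Hillcrest Bridge: $113,630.83 · Lakeview Plaza: $125,180.04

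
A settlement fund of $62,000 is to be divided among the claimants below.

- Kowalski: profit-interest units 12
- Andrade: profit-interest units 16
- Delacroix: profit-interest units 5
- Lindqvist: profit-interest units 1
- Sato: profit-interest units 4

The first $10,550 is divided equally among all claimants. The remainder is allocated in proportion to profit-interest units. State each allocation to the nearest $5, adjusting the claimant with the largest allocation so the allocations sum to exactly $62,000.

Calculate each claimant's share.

Equal tier: $10,550 ÷ 5 = $2,110 apiece.
Remainder $51,450 by profit-interest units (total 38): Kowalski 16,247.37 → $16,245; Andrade 21,663.16 → $21,665; Delacroix 6,769.74 → $6,770; Lindqvist 1,353.95 → $1,355; Sato 5,415.79 → $5,415.
Totals: Kowalski $2,110 + $16,245 = $18,355; Andrade $2,110 + $21,665 = $23,775; Delacroix $2,110 + $6,770 = $8,880; Lindqvist $2,110 + $1,355 = $3,465; Sato $2,110 + $5,415 = $7,525.

Kowalski: $18,355 | Andrade: $23,775 | Delacroix: $8,880 | Lindqvist: $3,465 | Sato: $7,525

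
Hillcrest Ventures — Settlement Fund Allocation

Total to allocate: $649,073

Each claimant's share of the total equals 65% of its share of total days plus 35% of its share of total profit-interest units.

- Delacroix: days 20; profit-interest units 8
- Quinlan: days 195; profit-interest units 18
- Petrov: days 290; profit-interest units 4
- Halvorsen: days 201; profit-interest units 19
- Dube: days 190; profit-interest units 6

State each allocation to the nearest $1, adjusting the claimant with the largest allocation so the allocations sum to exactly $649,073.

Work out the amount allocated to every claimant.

Delacroix: $42,461; Quinlan: $166,168; Petrov: $153,073; Halvorsen: $173,123; Dube: $114,248

Days total 896; profit-interest units total 55.
Composite weights (65% days + 35% profit-interest units): Delacroix 0.0654; Quinlan 0.2560; Petrov 0.2358; Halvorsen 0.2667; Dube 0.1760.
Raw shares: Delacroix 42,461.07; Quinlan 166,167.56; Petrov 153,073.49; Halvorsen 173,123.23; Dube 114,247.65.
At nearest $1: Delacroix $42,461; Quinlan $166,168; Petrov $153,073; Halvorsen $173,123; Dube $114,248. Sum = $649,073.
No rounding difference to absorb.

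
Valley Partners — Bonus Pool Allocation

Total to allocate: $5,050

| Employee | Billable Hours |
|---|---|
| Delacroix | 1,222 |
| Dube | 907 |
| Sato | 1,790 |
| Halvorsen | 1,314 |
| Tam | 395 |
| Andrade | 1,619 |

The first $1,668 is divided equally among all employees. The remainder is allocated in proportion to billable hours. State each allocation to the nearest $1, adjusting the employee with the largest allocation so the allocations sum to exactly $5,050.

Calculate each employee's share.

$1,668 shared equally gives $278 per employee.
Remainder $3,382 by billable hours (total 7,247): Delacroix 570.28 → $570; Dube 423.28 → $423; Sato 835.35 → $835; Halvorsen 613.21 → $613; Tam 184.34 → $184; Andrade 755.55 → $756.
Rounding difference +$1 on remainder applied to Sato.
Totals: Delacroix $278 + $570 = $848; Dube $278 + $423 = $701; Sato $278 + $836 = $1,114; Halvorsen $278 + $613 = $891; Tam $278 + $184 = $462; Andrade $278 + $756 = $1,034.

Delacroix: $848; Dube: $701; Sato: $1,114; Halvorsen: $891; Tam: $462; Andrade: $1,034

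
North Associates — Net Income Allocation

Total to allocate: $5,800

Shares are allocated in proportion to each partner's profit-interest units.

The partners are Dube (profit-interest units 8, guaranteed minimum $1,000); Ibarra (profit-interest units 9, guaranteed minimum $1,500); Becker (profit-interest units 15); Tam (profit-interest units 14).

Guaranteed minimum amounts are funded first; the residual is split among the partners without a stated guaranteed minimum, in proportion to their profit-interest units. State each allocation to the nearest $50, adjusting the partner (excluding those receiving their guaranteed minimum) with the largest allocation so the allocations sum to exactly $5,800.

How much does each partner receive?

Dube: $1,000; Ibarra: $1,500; Becker: $1,700; Tam: $1,600

Minimums first: Dube $1,000; Ibarra $1,500. Residual $3,300.
Residual split over remaining profit-interest units 29: Becker 1,706.90 → $1,700; Tam 1,593.10 → $1,600.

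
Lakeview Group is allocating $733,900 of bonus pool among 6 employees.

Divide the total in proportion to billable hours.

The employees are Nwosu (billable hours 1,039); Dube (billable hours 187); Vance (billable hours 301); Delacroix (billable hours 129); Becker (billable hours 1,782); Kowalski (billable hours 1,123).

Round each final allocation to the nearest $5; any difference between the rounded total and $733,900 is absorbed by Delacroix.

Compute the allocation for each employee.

Combined billable hours = 4,561.
Raw shares: Nwosu 1,039/4,561 × $733,900 = 167,183.10; Dube 187/4,561 × $733,900 = 30,089.74; Vance 301/4,561 × $733,900 = 48,433.22; Delacroix 129/4,561 × $733,900 = 20,757.09; Becker 1,782/4,561 × $733,900 = 286,737.51; Kowalski 1,123/4,561 × $733,900 = 180,699.34.
At nearest $5: Nwosu $167,185; Dube $30,090; Vance $48,435; Delacroix $20,755; Becker $286,740; Kowalski $180,700. Sum = $733,905.
Difference $733,900 − $733,905 = −$5 applied to Delacroix: Delacroix becomes $20,750.

Nwosu: $167,185 | Dube: $30,090 | Vance: $48,435 | Delacroix: $20,750 | Becker: $286,740 | Kowalski: $180,700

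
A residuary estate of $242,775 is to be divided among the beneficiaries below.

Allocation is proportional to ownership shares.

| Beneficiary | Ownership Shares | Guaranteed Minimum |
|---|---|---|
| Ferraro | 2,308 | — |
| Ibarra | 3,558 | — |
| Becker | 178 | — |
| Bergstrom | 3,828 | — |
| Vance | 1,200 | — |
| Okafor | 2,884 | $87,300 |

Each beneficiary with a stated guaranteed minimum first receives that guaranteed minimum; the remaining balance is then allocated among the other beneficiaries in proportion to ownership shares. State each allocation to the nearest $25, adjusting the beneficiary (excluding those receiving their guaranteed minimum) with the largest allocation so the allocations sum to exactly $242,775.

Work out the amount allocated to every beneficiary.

Guaranteed amounts: Okafor $87,300. Balance $155,475.
Balance split over remaining ownership shares 11,072: Ferraro 32,409.35 → $32,400; Ibarra 49,962.07 → $49,950; Becker 2,499.51 → $2,500; Bergstrom 53,753.46 → $53,750; Vance 16,850.61 → $16,850.
Rounding difference +$25 applied to Bergstrom → $53,775.

Ferraro: $32,400 · Ibarra: $49,950 · Becker: $2,500 · Bergstrom: $53,775 · Vance: $16,850 · Okafor: $87,300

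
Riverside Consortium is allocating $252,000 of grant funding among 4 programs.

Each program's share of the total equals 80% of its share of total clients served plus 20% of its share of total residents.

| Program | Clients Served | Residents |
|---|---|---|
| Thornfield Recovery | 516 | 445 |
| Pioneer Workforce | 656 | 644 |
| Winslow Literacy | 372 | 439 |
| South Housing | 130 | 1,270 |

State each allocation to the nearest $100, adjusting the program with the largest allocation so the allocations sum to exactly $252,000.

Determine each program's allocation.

Totals — clients served 1,674, residents 2,798.
Combined weights (80% clients served + 20% residents): Thornfield Recovery 0.2784; Pioneer Workforce 0.3595; Winslow Literacy 0.2092; South Housing 0.1529.
Pro-rata amounts: Thornfield Recovery 70,157.66; Pioneer Workforce 90,602.44; Winslow Literacy 52,707.65; South Housing 38,532.25.
After rounding ($100): Thornfield Recovery $70,200; Pioneer Workforce $90,600; Winslow Literacy $52,700; South Housing $38,500. Sum = $252,000.
No rounding difference to absorb.

Thornfield Recovery: $70,200 · Pioneer Workforce: $90,600 · Winslow Literacy: $52,700 · South Housing: $38,500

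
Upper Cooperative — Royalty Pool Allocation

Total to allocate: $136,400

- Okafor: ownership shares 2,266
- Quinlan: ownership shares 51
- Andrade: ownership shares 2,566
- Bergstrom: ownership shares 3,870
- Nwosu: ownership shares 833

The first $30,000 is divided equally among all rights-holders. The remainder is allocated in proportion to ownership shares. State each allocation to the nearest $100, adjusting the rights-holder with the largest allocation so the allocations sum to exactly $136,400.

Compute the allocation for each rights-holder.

Okafor: $31,200; Quinlan: $6,600; Andrade: $34,500; Bergstrom: $48,900; Nwosu: $15,200

Equal tier: $30,000 ÷ 5 = $6,000 apiece.
Remainder $106,400 by ownership shares (total 9,586): Okafor 25,151.51 → $25,200; Quinlan 566.08 → $600; Andrade 28,481.37 → $28,500; Bergstrom 42,955.14 → $43,000; Nwosu 9,245.90 → $9,200.
Rounding difference −$100 on remainder applied to Bergstrom.
Totals: Okafor $6,000 + $25,200 = $31,200; Quinlan $6,000 + $600 = $6,600; Andrade $6,000 + $28,500 = $34,500; Bergstrom $6,000 + $42,900 = $48,900; Nwosu $6,000 + $9,200 = $15,200.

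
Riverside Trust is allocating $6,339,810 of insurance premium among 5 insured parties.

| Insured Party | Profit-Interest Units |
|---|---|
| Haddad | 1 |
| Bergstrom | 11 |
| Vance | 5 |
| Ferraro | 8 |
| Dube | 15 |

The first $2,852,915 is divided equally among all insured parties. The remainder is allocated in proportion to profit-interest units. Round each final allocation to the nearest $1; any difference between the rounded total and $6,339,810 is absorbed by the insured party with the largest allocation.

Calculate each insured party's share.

Haddad: $657,755; Bergstrom: $1,529,479; Vance: $1,006,445; Ferraro: $1,267,962; Dube: $1,878,169

First tranche $2,852,915 split equally: $570,583 each.
Remainder $3,486,895 by profit-interest units (total 40): Haddad 87,172.38 → $87,172; Bergstrom 958,896.12 → $958,896; Vance 435,861.88 → $435,862; Ferraro 697,379.00 → $697,379; Dube 1,307,585.62 → $1,307,586.
Totals: Haddad $570,583 + $87,172 = $657,755; Bergstrom $570,583 + $958,896 = $1,529,479; Vance $570,583 + $435,862 = $1,006,445; Ferraro $570,583 + $697,379 = $1,267,962; Dube $570,583 + $1,307,586 = $1,878,169.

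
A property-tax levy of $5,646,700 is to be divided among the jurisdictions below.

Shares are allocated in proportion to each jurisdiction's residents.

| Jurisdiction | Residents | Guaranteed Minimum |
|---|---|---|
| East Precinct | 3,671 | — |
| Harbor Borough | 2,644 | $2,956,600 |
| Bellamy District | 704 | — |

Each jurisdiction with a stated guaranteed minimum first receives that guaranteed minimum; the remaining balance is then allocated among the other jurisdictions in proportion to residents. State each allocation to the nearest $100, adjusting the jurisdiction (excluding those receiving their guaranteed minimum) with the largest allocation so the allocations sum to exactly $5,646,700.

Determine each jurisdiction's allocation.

Guaranteed amounts: Harbor Borough $2,956,600. Balance $2,690,100.
Balance split over remaining residents 4,375: East Precinct 2,257,224.48 → $2,257,200; Bellamy District 432,875.52 → $432,900.

East Precinct: $2,257,200 | Harbor Borough: $2,956,600 | Bellamy District: $432,900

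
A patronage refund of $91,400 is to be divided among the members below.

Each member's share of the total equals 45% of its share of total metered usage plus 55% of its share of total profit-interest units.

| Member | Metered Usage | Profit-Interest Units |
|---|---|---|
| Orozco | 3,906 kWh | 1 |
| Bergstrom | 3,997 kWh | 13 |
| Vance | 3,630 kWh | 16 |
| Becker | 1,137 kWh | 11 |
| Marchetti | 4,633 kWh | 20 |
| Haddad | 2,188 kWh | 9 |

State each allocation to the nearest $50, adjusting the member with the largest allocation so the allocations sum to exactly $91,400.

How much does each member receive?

Metered usage total 19,491; profit-interest units total 70.
Composite weights (45% metered usage + 55% profit-interest units): Orozco 0.0980; Bergstrom 0.1944; Vance 0.2095; Becker 0.1127; Marchetti 0.2641; Haddad 0.1212.
Raw shares: Orozco 8,960.60; Bergstrom 17,770.35; Vance 19,150.33; Becker 10,298.87; Marchetti 24,139.44; Haddad 11,080.41.
Rounded to nearest $50: Orozco $8,950; Bergstrom $17,750; Vance $19,150; Becker $10,300; Marchetti $24,150; Haddad $11,100. Sum = $91,400.
No rounding difference to absorb.

Orozco: $8,950 | Bergstrom: $17,750 | Vance: $19,150 | Becker: $10,300 | Marchetti: $24,150 | Haddad: $11,100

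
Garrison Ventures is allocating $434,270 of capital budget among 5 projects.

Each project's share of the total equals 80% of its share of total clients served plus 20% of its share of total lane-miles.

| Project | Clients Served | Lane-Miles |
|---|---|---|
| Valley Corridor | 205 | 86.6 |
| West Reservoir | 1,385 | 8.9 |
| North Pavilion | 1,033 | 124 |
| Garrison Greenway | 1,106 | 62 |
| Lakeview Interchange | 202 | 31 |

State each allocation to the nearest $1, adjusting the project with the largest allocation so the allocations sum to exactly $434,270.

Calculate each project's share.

Valley Corridor: $42,187 · West Reservoir: $124,878 · North Pavilion: $125,759 · Garrison Greenway: $114,978 · Lakeview Interchange: $26,468

Totals — clients served 3,931, lane-miles 312.5.
Blended shares (80% clients served + 20% lane-miles): Valley Corridor 0.0971; West Reservoir 0.2876; North Pavilion 0.2896; Garrison Greenway 0.2648; Lakeview Interchange 0.0609.
Proportional shares: Valley Corridor 42,186.58; West Reservoir 124,877.87; North Pavilion 125,758.69; Garrison Greenway 114,978.49; Lakeview Interchange 26,468.38.
At nearest $1: Valley Corridor $42,187; West Reservoir $124,878; North Pavilion $125,759; Garrison Greenway $114,978; Lakeview Interchange $26,468. Sum = $434,270.
Rounded total matches; no reconciliation needed.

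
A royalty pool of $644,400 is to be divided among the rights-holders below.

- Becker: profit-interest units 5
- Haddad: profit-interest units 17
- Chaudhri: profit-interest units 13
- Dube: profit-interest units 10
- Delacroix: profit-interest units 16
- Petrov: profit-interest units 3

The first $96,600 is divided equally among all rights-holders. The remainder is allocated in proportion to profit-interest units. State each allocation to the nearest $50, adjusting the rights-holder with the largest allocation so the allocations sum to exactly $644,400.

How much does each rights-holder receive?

Becker: $58,900 · Haddad: $161,600 · Chaudhri: $127,350 · Dube: $101,700 · Delacroix: $153,050 · Petrov: $41,800

$96,600 shared equally gives $16,100 per rights-holder.
Remainder $547,800 by profit-interest units (total 64): Becker 42,796.88 → $42,800; Haddad 145,509.38 → $145,500; Chaudhri 111,271.88 → $111,250; Dube 85,593.75 → $85,600; Delacroix 136,950.00 → $136,950; Petrov 25,678.12 → $25,700.
Totals: Becker $16,100 + $42,800 = $58,900; Haddad $16,100 + $145,500 = $161,600; Chaudhri $16,100 + $111,250 = $127,350; Dube $16,100 + $85,600 = $101,700; Delacroix $16,100 + $136,950 = $153,050; Petrov $16,100 + $25,700 = $41,800.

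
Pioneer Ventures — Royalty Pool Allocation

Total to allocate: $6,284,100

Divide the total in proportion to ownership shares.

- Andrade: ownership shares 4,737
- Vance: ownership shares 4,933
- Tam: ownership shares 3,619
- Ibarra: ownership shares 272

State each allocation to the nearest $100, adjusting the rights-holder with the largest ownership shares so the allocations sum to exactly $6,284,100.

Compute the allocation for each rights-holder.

Combined ownership shares = 13,561.
Proportional shares: Andrade 4,737/13,561 × $6,284,100 = 2,195,102.26; Vance 4,933/13,561 × $6,284,100 = 2,285,927.68; Tam 3,619/13,561 × $6,284,100 = 1,677,026.61; Ibarra 272/13,561 × $6,284,100 = 126,043.45.
At nearest $100: Andrade $2,195,100; Vance $2,285,900; Tam $1,677,000; Ibarra $126,000. Sum = $6,284,000.
Difference $6,284,100 − $6,284,000 = +$100 applied to largest ownership shares (Vance): Vance becomes $2,286,000.

Andrade: $2,195,100; Vance: $2,286,000; Tam: $1,677,000; Ibarra: $126,000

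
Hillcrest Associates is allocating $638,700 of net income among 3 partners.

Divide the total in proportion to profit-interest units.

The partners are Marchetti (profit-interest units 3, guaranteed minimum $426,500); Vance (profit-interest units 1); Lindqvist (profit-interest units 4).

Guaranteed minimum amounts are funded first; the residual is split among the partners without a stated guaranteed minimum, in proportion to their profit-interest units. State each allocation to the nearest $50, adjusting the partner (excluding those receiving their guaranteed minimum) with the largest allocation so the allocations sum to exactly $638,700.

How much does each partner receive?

Marchetti: $426,500 · Vance: $42,450 · Lindqvist: $169,750

Fund the minimums — Marchetti $426,500. Balance $212,200.
Balance split over remaining profit-interest units 5: Vance 42,440.00 → $42,450; Lindqvist 169,760.00 → $169,750.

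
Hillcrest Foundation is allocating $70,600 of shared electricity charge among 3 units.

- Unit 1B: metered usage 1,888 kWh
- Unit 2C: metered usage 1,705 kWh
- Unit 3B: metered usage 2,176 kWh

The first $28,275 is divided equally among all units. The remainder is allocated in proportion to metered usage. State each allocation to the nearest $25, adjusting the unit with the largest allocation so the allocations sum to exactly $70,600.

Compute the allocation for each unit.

$28,275 shared equally gives $9,425 per unit.
Remainder $42,325 by metered usage (total 5,769): Unit 1B 13,851.55 → $13,850; Unit 2C 12,508.95 → $12,500; Unit 3B 15,964.50 → $15,975.
Totals: Unit 1B $9,425 + $13,850 = $23,275; Unit 2C $9,425 + $12,500 = $21,925; Unit 3B $9,425 + $15,975 = $25,400.

Unit 1B: $23,275 | Unit 2C: $21,925 | Unit 3B: $25,400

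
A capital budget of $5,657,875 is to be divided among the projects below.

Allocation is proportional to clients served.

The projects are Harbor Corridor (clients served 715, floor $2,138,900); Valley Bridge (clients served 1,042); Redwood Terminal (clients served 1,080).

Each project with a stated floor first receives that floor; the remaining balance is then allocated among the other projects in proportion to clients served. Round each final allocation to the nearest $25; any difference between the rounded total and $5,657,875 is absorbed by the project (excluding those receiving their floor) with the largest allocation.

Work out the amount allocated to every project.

Harbor Corridor: $2,138,900; Valley Bridge: $1,727,975; Redwood Terminal: $1,791,000

Guaranteed amounts: Harbor Corridor $2,138,900. Residual $3,518,975.
Residual split over remaining clients served 2,122: Valley Bridge 1,727,979.24 → $1,727,975; Redwood Terminal 1,790,995.76 → $1,791,000.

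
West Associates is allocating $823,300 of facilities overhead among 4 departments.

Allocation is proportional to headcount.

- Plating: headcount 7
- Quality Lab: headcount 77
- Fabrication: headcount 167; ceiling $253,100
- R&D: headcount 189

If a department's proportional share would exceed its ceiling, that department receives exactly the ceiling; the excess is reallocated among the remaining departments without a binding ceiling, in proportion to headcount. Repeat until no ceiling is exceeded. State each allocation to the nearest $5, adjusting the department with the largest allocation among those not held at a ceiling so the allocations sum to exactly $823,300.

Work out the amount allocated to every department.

Headcount total: 440.
Proportional shares (ignoring caps): Plating 13,097.95; Quality Lab 144,077.50; Fabrication 312,479.77; R&D 353,644.77.
Capped: Fabrication ($253,100); balance $570,200 reallocated over remaining headcount 273.
Redistributed shares: Plating 14,620.51 → $14,620; Quality Lab 160,825.64 → $160,825; R&D 394,753.85 → $394,755.

Plating: $14,620; Quality Lab: $160,825; Fabrication: $253,100; R&D: $394,755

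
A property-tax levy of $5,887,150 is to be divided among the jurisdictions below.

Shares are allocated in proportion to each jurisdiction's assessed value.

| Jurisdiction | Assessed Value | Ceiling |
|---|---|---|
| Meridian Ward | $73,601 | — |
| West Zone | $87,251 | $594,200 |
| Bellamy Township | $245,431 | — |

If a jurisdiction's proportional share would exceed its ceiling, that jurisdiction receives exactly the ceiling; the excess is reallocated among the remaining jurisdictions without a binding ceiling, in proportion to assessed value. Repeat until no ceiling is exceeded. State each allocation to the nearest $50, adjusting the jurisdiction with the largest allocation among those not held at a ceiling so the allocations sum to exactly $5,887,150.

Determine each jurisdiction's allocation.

Sum of assessed value: 406,283.
Proportional shares (ignoring caps): Meridian Ward 1,066,498.30; West Zone 1,264,290.47; Bellamy Township 3,556,361.24.
Held at cap: West Zone ($594,200); residual $5,292,950 reallocated over remaining assessed value 319,032.
Shares after redistribution: Meridian Ward 1,221,088.83 → $1,221,100; Bellamy Township 4,071,861.17 → $4,071,850.

Meridian Ward: $1,221,100; West Zone: $594,200; Bellamy Township: $4,071,850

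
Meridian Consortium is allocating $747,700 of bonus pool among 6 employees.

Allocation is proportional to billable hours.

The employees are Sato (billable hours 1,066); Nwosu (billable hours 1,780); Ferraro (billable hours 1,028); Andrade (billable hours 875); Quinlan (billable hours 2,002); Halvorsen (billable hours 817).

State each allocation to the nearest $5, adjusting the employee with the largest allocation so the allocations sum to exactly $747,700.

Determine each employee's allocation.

Sato: $105,320 | Nwosu: $175,860 | Ferraro: $101,565 | Andrade: $86,450 | Quinlan: $197,785 | Halvorsen: $80,720

Total billable hours = 7,568.
Raw shares: Sato 1,066/7,568 × $747,700 = 105,318.21; Nwosu 1,780/7,568 × $747,700 = 175,859.67; Ferraro 1,028/7,568 × $747,700 = 101,563.90; Andrade 875/7,568 × $747,700 = 86,447.87; Quinlan 2,002/7,568 × $747,700 = 197,792.73; Halvorsen 817/7,568 × $747,700 = 80,717.61.
Rounded to nearest $5: Sato $105,320; Nwosu $175,860; Ferraro $101,565; Andrade $86,450; Quinlan $197,795; Halvorsen $80,720. Sum = $747,710.
Difference $747,700 − $747,710 = −$10 applied to largest allocation (Quinlan): Quinlan becomes $197,785.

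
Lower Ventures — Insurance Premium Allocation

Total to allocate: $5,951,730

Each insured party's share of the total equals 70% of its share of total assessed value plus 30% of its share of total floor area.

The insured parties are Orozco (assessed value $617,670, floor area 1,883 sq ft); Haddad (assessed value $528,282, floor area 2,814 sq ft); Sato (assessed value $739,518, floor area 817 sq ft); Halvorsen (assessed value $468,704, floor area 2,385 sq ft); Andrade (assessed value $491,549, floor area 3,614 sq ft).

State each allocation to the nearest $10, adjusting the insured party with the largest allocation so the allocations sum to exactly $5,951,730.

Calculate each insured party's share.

Assessed value total 2,845,723; floor area total 11,513.
Blended shares (70% assessed value + 30% floor area): Orozco 0.2010; Haddad 0.2033; Sato 0.2032; Halvorsen 0.1774; Andrade 0.2151.
Proportional shares: Orozco 1,196,313.83; Haddad 1,209,833.71; Sato 1,209,379.45; Halvorsen 1,056,077.59; Andrade 1,280,125.43.
At nearest $10: Orozco $1,196,310; Haddad $1,209,830; Sato $1,209,380; Halvorsen $1,056,080; Andrade $1,280,130. Sum = $5,951,730.
No rounding difference to absorb.

Orozco: $1,196,310; Haddad: $1,209,830; Sato: $1,209,380; Halvorsen: $1,056,080; Andrade: $1,280,130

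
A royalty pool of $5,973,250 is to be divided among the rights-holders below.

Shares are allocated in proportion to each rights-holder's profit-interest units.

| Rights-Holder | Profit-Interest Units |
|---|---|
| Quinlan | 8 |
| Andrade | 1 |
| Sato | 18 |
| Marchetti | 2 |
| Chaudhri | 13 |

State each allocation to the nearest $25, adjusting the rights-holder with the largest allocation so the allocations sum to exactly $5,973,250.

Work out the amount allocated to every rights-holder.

Sum of profit-interest units: 42.
Raw shares: Quinlan 8/42 × $5,973,250 = 1,137,761.90; Andrade 1/42 × $5,973,250 = 142,220.24; Sato 18/42 × $5,973,250 = 2,559,964.29; Marchetti 2/42 × $5,973,250 = 284,440.48; Chaudhri 13/42 × $5,973,250 = 1,848,863.10.
After rounding ($25): Quinlan $1,137,750; Andrade $142,225; Sato $2,559,975; Marchetti $284,450; Chaudhri $1,848,875. Sum = $5,973,275.
Difference $5,973,250 − $5,973,275 = −$25 applied to largest allocation (Sato): Sato becomes $2,559,950.

Quinlan: $1,137,750; Andrade: $142,225; Sato: $2,559,950; Marchetti: $284,450; Chaudhri: $1,848,875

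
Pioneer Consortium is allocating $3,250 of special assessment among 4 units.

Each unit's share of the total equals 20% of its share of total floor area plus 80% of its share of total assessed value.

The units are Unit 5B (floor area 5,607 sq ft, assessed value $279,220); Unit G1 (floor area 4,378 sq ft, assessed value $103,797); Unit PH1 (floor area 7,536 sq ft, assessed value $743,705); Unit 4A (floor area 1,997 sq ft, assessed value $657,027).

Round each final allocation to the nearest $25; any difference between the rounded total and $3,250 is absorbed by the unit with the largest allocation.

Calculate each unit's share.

Floor area total 19,518; assessed value total 1,783,749.
Composite weights (20% floor area + 80% assessed value): Unit 5B 0.1827; Unit G1 0.0914; Unit PH1 0.4108; Unit 4A 0.3151.
Proportional shares: Unit 5B 593.72; Unit G1 297.09; Unit PH1 1,335.00; Unit 4A 1,024.19.
Rounded to nearest $25: Unit 5B $600; Unit G1 $300; Unit PH1 $1,325; Unit 4A $1,025. Sum = $3,250.
Sum already equals the total — no adjustment.

Unit 5B: $600 · Unit G1: $300 · Unit PH1: $1,325 · Unit 4A: $1,025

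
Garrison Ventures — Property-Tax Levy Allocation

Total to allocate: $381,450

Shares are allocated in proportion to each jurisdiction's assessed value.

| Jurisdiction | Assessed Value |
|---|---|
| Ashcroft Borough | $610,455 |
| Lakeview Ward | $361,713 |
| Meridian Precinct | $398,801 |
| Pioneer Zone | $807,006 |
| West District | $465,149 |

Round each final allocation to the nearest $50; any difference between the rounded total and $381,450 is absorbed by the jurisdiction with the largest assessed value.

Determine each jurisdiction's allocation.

Ashcroft Borough: $88,100 · Lakeview Ward: $52,200 · Meridian Precinct: $57,550 · Pioneer Zone: $116,450 · West District: $67,150

Sum of assessed value: 610,455 + 361,713 + 398,801 + 807,006 + 465,149 = 2,643,124.
Pro-rata amounts: Ashcroft Borough 88,099.56; Lakeview Ward 52,201.65; Meridian Precinct 57,554.11; Pioneer Zone 116,465.38; West District 67,129.31.
At nearest $50: Ashcroft Borough $88,100; Lakeview Ward $52,200; Meridian Precinct $57,550; Pioneer Zone $116,450; West District $67,150. Sum = $381,450.
Sum already equals the total — no adjustment.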